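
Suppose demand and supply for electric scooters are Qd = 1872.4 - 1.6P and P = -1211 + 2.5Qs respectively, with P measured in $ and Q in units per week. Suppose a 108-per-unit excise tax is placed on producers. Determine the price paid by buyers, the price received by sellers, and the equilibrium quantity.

Solving each curve for Q: Qs = 484.4 + 0.4P.
With a tax of 108 on producers, they supply based on the net price P_s = P_b - 108, so Qs = 441.2 + 0.4P_b.
Equate demand and the shifted supply: 1872.4 - 1.6P_b = 441.2 + 0.4P_b, giving 2P_b = 1431.2, so P_b = 715.6.
So P_s = 607.6 and the quantity traded is Q = 1872.4 - 1.6(715.6) = 727.44.

P_b = 715.6, P_s = 607.6, Q = 727.44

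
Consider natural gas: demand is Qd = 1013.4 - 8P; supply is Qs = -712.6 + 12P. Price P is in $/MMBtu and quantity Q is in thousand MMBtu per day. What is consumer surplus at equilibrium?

Consumer surplus = 6520.5625

Set Qd = Qs: 1013.4 - 8P = -712.6 + 12P, so 1726 = 20P and P* = 86.3.
Then Q* = 1013.4 - 8(86.3) = 323.
Demand choke price (Qd = 0): P = 1013.4/8 = 126.675. Consumer surplus = ½ × (126.675 - 86.3) × 323 = 6520.5625.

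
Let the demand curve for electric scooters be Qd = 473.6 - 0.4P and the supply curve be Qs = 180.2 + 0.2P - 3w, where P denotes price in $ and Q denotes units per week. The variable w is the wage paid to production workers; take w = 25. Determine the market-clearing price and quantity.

P* = 614, Q* = 228

With w = 25, supply is Qs = 105.2 + 0.2P.
The market clears where 473.6 - 0.4P = 105.2 + 0.2P. Rearranging, 0.6P = 368.4, hence P* = 614.
Plugging P* into demand: Q* = 473.6 - 0.4(614) = 228.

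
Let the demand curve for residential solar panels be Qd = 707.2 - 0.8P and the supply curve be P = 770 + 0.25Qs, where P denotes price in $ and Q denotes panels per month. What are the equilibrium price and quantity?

P* = 789, Q* = 76

Solving each curve for Q: Qs = -3080 + 4P.
Equating demand and supply, 707.2 - 0.8P = -3080 + 4P gives 4.8P = 3787.2, so P* = 789.
Then Q* = 707.2 - 0.8(789) = 76.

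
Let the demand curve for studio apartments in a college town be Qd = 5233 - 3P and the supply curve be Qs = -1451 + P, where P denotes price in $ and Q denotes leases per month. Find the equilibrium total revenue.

The market clears where 5233 - 3P = -1451 + P. Rearranging, 4P = 6684, hence P* = 1671.
Plugging P* into demand: Q* = 5233 - 3(1671) = 220.
Total revenue = P* × Q* = 1671 × 220 = 367620.

Total revenue = 367620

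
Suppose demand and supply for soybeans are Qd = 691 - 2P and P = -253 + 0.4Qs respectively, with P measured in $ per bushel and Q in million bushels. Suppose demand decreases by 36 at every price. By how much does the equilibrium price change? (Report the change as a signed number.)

ΔP = -8

Solving each curve for Q: Qs = 632.5 + 2.5P.
The market clears where 691 - 2P = 632.5 + 2.5P. Rearranging, 4.5P = 58.5, hence P* = 13.
Plugging P* into demand: Q* = 691 - 2(13) = 665.
After the shift, demand is Qd = 655 - 2P.
New equilibrium: 22.5 = 4.5P, so P = 5 and Q = 645.
ΔP = 5 - 13 = -8.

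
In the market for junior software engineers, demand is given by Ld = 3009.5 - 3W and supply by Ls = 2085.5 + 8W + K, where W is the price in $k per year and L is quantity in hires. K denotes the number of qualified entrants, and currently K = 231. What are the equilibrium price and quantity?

With K = 231, supply is Ls = 2316.5 + 8W.
Set Ld = Ls: 3009.5 - 3W = 2316.5 + 8W, so 693 = 11W and W* = 63.
Substitute back: L* = 3009.5 - 3(63) = 2820.5.

W* = 63, L* = 2820.5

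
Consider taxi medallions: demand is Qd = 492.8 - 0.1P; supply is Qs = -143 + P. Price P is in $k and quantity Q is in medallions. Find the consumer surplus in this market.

The market clears where 492.8 - 0.1P = -143 + P. Rearranging, 1.1P = 635.8, hence P* = 578.
Plugging P* into demand: Q* = 492.8 - 0.1(578) = 435.
Demand choke price (Qd = 0): P = 492.8/0.1 = 4928. Consumer surplus = ½ × (4928 - 578) × 435 = 946125.

Consumer surplus = 946125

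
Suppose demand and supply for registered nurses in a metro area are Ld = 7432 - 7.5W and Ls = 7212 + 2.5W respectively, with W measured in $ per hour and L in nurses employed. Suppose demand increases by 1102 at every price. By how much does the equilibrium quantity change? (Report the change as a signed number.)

ΔL = 275.5

At equilibrium Ld = Ls, so 7432 - 7.5W = 7212 + 2.5W; collecting terms, 220 = 10W and W* = 22.
Plugging W* into demand: L* = 7432 - 7.5(22) = 7267.
After the shift, demand is Ld = 8534 - 7.5W.
New equilibrium: 1322 = 10W, so W = 132.2 and L = 7542.5.
ΔL = 7542.5 - 7267 = 275.5.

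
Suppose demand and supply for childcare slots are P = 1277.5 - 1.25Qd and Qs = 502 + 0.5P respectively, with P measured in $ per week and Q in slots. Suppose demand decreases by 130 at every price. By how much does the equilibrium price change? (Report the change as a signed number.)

Inverting to quantity form: Qd = 1022 - 0.8P.
Set Qd = Qs: 1022 - 0.8P = 502 + 0.5P, so 520 = 1.3P and P* = 400.
Substitute back: Q* = 1022 - 0.8(400) = 702.
After the shift, demand is Qd = 892 - 0.8P.
The new intersection has 390 = 1.3P, i.e. P = 300, Q = 652.
ΔP = 300 - 400 = -100.

ΔP = -100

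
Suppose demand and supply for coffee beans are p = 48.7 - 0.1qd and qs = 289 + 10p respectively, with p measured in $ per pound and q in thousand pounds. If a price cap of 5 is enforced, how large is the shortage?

Shortage = 98

Rewriting in direct form: qd = 487 - 10p.
Evaluating both curves at the ceiling price 5 gives qd = 437, qs = 339.
Shortage = qd - qs = 437 - 339 = 98.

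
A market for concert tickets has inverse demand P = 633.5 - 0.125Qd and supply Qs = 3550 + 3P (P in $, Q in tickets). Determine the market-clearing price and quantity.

P* = 138, Q* = 3964

Inverting to quantity form: Qd = 5068 - 8P.
At equilibrium Qd = Qs, so 5068 - 8P = 3550 + 3P; collecting terms, 1518 = 11P and P* = 138.
From the demand curve, Q* = 5068 - 8(138) = 3964.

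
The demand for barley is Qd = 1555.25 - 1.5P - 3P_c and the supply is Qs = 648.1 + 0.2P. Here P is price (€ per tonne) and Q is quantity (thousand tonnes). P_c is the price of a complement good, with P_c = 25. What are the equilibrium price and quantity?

P* = 489.5, Q* = 746

With P_c = 25, demand is Qd = 1480.25 - 1.5P.
Set Qd = Qs: 1480.25 - 1.5P = 648.1 + 0.2P, so 832.15 = 1.7P and P* = 489.5.
Then Q* = 1480.25 - 1.5(489.5) = 746.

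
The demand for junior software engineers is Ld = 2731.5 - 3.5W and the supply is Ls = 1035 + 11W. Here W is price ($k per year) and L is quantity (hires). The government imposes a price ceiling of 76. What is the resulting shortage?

Shortage = 594.5

With W fixed at 76, quantity demanded is 2465.5 and quantity supplied is 1871.
Shortage = Ld - Ls = 2465.5 - 1871 = 594.5.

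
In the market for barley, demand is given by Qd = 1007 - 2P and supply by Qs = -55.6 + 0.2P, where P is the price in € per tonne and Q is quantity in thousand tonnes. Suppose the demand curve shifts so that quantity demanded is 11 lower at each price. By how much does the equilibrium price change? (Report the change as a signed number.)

Set Qd = Qs: 1007 - 2P = -55.6 + 0.2P, so 1062.6 = 2.2P and P* = 483.
From the demand curve, Q* = 1007 - 2(483) = 41.
After the shift, demand is Qd = 996 - 2P.
The new intersection has 1051.6 = 2.2P, i.e. P = 478, Q = 40.
ΔP = 478 - 483 = -5.

ΔP = -5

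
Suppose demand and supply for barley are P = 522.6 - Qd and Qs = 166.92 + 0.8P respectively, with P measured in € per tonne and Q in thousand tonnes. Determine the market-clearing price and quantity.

Solving each curve for Q: Qd = 522.6 - P.
Set Qd = Qs: 522.6 - P = 166.92 + 0.8P, so 355.68 = 1.8P and P* = 197.6.
Substitute back: Q* = 522.6 - 197.6 = 325.

P* = 197.6, Q* = 325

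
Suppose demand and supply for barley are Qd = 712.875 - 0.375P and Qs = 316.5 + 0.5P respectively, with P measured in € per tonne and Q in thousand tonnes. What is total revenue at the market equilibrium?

Total revenue = 245979

At equilibrium Qd = Qs, so 712.875 - 0.375P = 316.5 + 0.5P; collecting terms, 396.375 = 0.875P and P* = 453.
From the demand curve, Q* = 712.875 - 0.375(453) = 543.
Total revenue = P* × Q* = 453 × 543 = 245979.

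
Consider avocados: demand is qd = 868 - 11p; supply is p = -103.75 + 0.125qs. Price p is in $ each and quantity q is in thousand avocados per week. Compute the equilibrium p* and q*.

p* = 2, q* = 846

Rewriting in direct form: qs = 830 + 8p.
Set qd = qs: 868 - 11p = 830 + 8p, so 38 = 19p and p* = 2.
From the demand curve, q* = 868 - 11(2) = 846.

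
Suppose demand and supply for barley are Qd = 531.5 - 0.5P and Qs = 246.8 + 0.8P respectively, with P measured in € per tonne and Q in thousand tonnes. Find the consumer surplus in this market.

Consumer surplus = 178084

Equating demand and supply, 531.5 - 0.5P = 246.8 + 0.8P gives 1.3P = 284.7, so P* = 219.
Then Q* = 531.5 - 0.5(219) = 422.
Demand choke price (Qd = 0): P = 531.5/0.5 = 1063. Consumer surplus = ½ × (1063 - 219) × 422 = 178084.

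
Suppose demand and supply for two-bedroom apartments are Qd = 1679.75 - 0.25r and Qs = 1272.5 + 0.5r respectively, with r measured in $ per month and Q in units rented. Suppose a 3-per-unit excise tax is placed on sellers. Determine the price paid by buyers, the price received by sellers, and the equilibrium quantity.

With a tax of 3 on sellers, they supply based on the net price r_s = r_b - 3, so Qs = 1271 + 0.5r_b.
Set Qd = Qs: 1679.75 - 0.25r_b = 1271 + 0.5r_b, so 408.75 = 0.75r_b and r_b = 545.
So r_s = 542 and the quantity traded is Q = 1679.75 - 0.25(545) = 1543.5.

r_b = 545, r_s = 542, Q = 1543.5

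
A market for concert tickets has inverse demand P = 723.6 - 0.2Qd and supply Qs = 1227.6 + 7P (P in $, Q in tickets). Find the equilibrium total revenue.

Total revenue = 522302.4

Solving each curve for Q: Qd = 3618 - 5P.
The market clears where 3618 - 5P = 1227.6 + 7P. Rearranging, 12P = 2390.4, hence P* = 199.2.
Plugging P* into demand: Q* = 3618 - 5(199.2) = 2622.
Total revenue = P* × Q* = 199.2 × 2622 = 522302.4.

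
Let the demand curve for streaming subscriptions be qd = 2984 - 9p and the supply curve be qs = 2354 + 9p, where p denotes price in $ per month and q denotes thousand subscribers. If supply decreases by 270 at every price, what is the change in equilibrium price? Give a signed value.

Δp = 15

Set qd = qs: 2984 - 9p = 2354 + 9p, so 630 = 18p and p* = 35.
Substitute back: q* = 2984 - 9(35) = 2669.
After the shift, supply is qs = 2084 + 9p.
Re-solving, 18p = 900 gives p = 50 and q = 2534.
Δp = 50 - 35 = 15.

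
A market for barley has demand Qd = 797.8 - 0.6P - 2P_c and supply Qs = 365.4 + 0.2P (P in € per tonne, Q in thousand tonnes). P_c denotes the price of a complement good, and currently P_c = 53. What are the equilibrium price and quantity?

With P_c = 53, demand is Qd = 691.8 - 0.6P.
The market clears where 691.8 - 0.6P = 365.4 + 0.2P. Rearranging, 0.8P = 326.4, hence P* = 408.
Then Q* = 691.8 - 0.6(408) = 447.

P* = 408, Q* = 447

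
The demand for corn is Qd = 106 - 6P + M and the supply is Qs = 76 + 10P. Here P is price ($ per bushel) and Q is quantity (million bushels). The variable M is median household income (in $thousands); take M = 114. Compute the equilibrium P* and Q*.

With M = 114, demand is Qd = 220 - 6P.
Set Qd = Qs: 220 - 6P = 76 + 10P, so 144 = 16P and P* = 9.
From the demand curve, Q* = 220 - 6(9) = 166.

P* = 9, Q* = 166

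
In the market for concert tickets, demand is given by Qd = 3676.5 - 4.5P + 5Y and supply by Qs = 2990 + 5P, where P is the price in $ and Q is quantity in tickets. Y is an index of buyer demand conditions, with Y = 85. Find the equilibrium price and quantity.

P* = 117, Q* = 3575

With Y = 85, demand is Qd = 4101.5 - 4.5P.
Set Qd = Qs: 4101.5 - 4.5P = 2990 + 5P, so 1111.5 = 9.5P and P* = 117.
Substitute back: Q* = 4101.5 - 4.5(117) = 3575.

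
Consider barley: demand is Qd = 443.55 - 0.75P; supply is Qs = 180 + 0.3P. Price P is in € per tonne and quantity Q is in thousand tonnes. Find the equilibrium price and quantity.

Equating demand and supply, 443.55 - 0.75P = 180 + 0.3P gives 1.05P = 263.55, so P* = 251.
Plugging P* into demand: Q* = 443.55 - 0.75(251) = 255.3.

P* = 251, Q* = 255.3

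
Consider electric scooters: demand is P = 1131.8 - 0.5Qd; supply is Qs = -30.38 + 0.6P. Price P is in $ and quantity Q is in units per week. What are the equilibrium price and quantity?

Inverting to quantity form: Qd = 2263.6 - 2P.
Equating demand and supply, 2263.6 - 2P = -30.38 + 0.6P gives 2.6P = 2293.98, so P* = 882.3.
From the demand curve, Q* = 2263.6 - 2(882.3) = 499.

P* = 882.3, Q* = 499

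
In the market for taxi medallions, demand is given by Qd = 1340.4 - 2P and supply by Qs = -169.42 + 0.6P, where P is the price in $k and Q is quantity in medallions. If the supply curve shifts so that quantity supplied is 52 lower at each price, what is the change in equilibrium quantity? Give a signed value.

ΔQ = -40

Set Qd = Qs: 1340.4 - 2P = -169.42 + 0.6P, so 1509.82 = 2.6P and P* = 580.7.
Plugging P* into demand: Q* = 1340.4 - 2(580.7) = 179.
After the shift, supply is Qs = -221.42 + 0.6P.
Re-solving, 2.6P = 1561.82 gives P = 600.7 and Q = 139.
ΔQ = 139 - 179 = -40.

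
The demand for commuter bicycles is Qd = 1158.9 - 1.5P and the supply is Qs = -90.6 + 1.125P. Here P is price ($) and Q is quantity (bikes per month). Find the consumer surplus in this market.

Consumer surplus = 65978.67

Set Qd = Qs: 1158.9 - 1.5P = -90.6 + 1.125P, so 1249.5 = 2.625P and P* = 476.
From the demand curve, Q* = 1158.9 - 1.5(476) = 444.9.
Demand choke price (Qd = 0): P = 1158.9/1.5 = 772.6. Consumer surplus = ½ × (772.6 - 476) × 444.9 = 65978.67.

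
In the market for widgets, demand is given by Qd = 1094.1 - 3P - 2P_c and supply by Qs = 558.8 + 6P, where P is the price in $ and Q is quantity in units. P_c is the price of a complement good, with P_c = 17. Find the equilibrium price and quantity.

P* = 55.7, Q* = 893

With P_c = 17, demand is Qd = 1060.1 - 3P.
Equating demand and supply, 1060.1 - 3P = 558.8 + 6P gives 9P = 501.3, so P* = 55.7.
Then Q* = 1060.1 - 3(55.7) = 893.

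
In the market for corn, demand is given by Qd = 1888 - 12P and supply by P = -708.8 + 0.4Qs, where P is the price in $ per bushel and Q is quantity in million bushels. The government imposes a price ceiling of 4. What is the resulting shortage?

Shortage = 58

Rewriting in direct form: Qs = 1772 + 2.5P.
Evaluating both curves at the ceiling price 4 gives Qd = 1840, Qs = 1782.
Shortage = Qd - Qs = 1840 - 1782 = 58.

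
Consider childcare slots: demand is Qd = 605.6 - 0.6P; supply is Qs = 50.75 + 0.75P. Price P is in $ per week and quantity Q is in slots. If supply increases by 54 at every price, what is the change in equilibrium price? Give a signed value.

At equilibrium Qd = Qs, so 605.6 - 0.6P = 50.75 + 0.75P; collecting terms, 554.85 = 1.35P and P* = 411.
Plugging P* into demand: Q* = 605.6 - 0.6(411) = 359.
After the shift, supply is Qs = 104.75 + 0.75P.
The new intersection has 500.85 = 1.35P, i.e. P = 371, Q = 383.
ΔP = 371 - 411 = -40.

ΔP = -40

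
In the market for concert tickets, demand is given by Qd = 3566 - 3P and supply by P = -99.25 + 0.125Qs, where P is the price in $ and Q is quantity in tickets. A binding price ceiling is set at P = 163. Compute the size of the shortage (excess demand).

Shortage = 979

Inverting to quantity form: Qs = 794 + 8P.
With P fixed at 163, quantity demanded is 3077 and quantity supplied is 2098.
Shortage = Qd - Qs = 3077 - 2098 = 979.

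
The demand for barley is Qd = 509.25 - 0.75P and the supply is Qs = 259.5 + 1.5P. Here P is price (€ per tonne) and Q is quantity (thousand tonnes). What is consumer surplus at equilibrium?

Consumer surplus = 120984

Equating demand and supply, 509.25 - 0.75P = 259.5 + 1.5P gives 2.25P = 249.75, so P* = 111.
From the demand curve, Q* = 509.25 - 0.75(111) = 426.
Demand choke price (Qd = 0): P = 509.25/0.75 = 679. Consumer surplus = ½ × (679 - 111) × 426 = 120984.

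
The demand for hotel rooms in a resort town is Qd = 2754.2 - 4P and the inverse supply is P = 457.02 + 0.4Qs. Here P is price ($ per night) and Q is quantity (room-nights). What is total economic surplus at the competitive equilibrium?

In direct form, Qs = -1142.55 + 2.5P.
At equilibrium Qd = Qs, so 2754.2 - 4P = -1142.55 + 2.5P; collecting terms, 3896.75 = 6.5P and P* = 599.5.
From the demand curve, Q* = 2754.2 - 4(599.5) = 356.2.
Demand choke price = 688.55; supply choke price = 457.02. CS = ½(688.55 - 599.5)(356.2) = 15859.805; PS = ½(599.5 - 457.02)(356.2) = 25375.688. Total surplus = 41235.493.

Total surplus = 41235.493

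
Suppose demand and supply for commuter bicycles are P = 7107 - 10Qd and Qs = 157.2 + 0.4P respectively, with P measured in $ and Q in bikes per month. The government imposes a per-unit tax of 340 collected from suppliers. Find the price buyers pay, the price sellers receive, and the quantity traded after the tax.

Solving each curve for Q: Qd = 710.7 - 0.1P.
Suppliers keep P_s = P_b - 340 per unit, so supply in terms of the buyer price is Qs = 21.2 + 0.4P_b.
Equate demand and the shifted supply: 710.7 - 0.1P_b = 21.2 + 0.4P_b, giving 0.5P_b = 689.5, so P_b = 1379.
Then P_s = 1379 - 340 = 1039 and Q = 710.7 - 0.1(1379) = 572.8.

P_b = 1379, P_s = 1039, Q = 572.8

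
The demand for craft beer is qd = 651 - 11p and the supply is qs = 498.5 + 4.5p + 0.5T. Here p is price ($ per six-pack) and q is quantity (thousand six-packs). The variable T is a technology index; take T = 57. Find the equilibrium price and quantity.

With T = 57, supply is qs = 527 + 4.5p.
Set qd = qs: 651 - 11p = 527 + 4.5p, so 124 = 15.5p and p* = 8.
Substitute back: q* = 651 - 11(8) = 563.

p* = 8, q* = 563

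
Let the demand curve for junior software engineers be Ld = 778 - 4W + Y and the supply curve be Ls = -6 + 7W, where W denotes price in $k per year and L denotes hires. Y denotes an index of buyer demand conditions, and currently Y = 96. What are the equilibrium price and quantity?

With Y = 96, demand is Ld = 874 - 4W.
Set Ld = Ls: 874 - 4W = -6 + 7W, so 880 = 11W and W* = 80.
Substitute back: L* = 874 - 4(80) = 554.

W* = 80, L* = 554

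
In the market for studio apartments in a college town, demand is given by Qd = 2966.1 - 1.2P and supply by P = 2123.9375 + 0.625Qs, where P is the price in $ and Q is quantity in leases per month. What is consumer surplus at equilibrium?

Consumer surplus = 23700.9375

Solving each curve for Q: Qs = -3398.3 + 1.6P.
Equating demand and supply, 2966.1 - 1.2P = -3398.3 + 1.6P gives 2.8P = 6364.4, so P* = 2273.
Then Q* = 2966.1 - 1.2(2273) = 238.5.
Demand choke price (Qd = 0): P = 2966.1/1.2 = 2471.75. Consumer surplus = ½ × (2471.75 - 2273) × 238.5 = 23700.9375.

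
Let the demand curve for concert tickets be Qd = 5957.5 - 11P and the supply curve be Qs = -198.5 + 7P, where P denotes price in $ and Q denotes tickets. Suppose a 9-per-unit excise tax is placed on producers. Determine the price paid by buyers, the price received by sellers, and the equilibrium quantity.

P_b = 345.5, P_s = 336.5, Q = 2157

Producers keep P_s = P_b - 9 per unit, so supply in terms of the buyer price is Qs = -261.5 + 7P_b.
Equate demand and the shifted supply: 5957.5 - 11P_b = -261.5 + 7P_b, giving 18P_b = 6219, so P_b = 345.5.
So P_s = 336.5 and the quantity traded is Q = 5957.5 - 11(345.5) = 2157.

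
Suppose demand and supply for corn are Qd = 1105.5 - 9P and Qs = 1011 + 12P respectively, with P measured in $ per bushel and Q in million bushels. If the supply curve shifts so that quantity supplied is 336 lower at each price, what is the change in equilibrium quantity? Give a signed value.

ΔQ = -144

Equating demand and supply, 1105.5 - 9P = 1011 + 12P gives 21P = 94.5, so P* = 4.5.
Substitute back: Q* = 1105.5 - 9(4.5) = 1065.
After the shift, supply is Qs = 675 + 12P.
Re-solving, 21P = 430.5 gives P = 20.5 and Q = 921.
ΔQ = 921 - 1065 = -144.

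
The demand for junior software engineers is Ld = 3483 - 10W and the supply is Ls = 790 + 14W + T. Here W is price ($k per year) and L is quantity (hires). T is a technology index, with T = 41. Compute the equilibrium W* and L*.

With T = 41, supply is Ls = 831 + 14W.
The market clears where 3483 - 10W = 831 + 14W. Rearranging, 24W = 2652, hence W* = 110.5.
Substitute back: L* = 3483 - 10(110.5) = 2378.

W* = 110.5, L* = 2378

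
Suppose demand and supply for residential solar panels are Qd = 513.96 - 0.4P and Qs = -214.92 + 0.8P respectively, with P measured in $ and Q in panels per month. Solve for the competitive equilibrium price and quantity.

P* = 607.4, Q* = 271

Set Qd = Qs: 513.96 - 0.4P = -214.92 + 0.8P, so 728.88 = 1.2P and P* = 607.4.
Then Q* = 513.96 - 0.4(607.4) = 271.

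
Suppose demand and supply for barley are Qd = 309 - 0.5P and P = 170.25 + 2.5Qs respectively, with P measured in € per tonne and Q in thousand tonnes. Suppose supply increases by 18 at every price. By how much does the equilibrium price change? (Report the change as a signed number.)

Inverting to quantity form: Qs = -68.1 + 0.4P.
Set Qd = Qs: 309 - 0.5P = -68.1 + 0.4P, so 377.1 = 0.9P and P* = 419.
Plugging P* into demand: Q* = 309 - 0.5(419) = 99.5.
After the shift, supply is Qs = -50.1 + 0.4P.
The new intersection has 359.1 = 0.9P, i.e. P = 399, Q = 109.5.
ΔP = 399 - 419 = -20.

ΔP = -20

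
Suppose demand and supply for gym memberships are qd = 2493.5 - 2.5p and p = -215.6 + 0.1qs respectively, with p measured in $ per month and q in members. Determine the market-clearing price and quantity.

Solving each curve for q: qs = 2156 + 10p.
At equilibrium qd = qs, so 2493.5 - 2.5p = 2156 + 10p; collecting terms, 337.5 = 12.5p and p* = 27.
Substitute back: q* = 2493.5 - 2.5(27) = 2426.

p* = 27, q* = 2426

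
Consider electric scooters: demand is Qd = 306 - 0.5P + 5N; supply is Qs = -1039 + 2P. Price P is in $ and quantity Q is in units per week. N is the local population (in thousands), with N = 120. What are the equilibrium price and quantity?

P* = 778, Q* = 517

With N = 120, demand is Qd = 906 - 0.5P.
Equating demand and supply, 906 - 0.5P = -1039 + 2P gives 2.5P = 1945, so P* = 778.
Plugging P* into demand: Q* = 906 - 0.5(778) = 517.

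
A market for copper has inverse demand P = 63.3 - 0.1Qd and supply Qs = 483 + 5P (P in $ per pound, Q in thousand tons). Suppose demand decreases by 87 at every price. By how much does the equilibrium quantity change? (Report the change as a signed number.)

In direct form, Qd = 633 - 10P.
At equilibrium Qd = Qs, so 633 - 10P = 483 + 5P; collecting terms, 150 = 15P and P* = 10.
Plugging P* into demand: Q* = 633 - 10(10) = 533.
After the shift, demand is Qd = 546 - 10P.
New equilibrium: 63 = 15P, so P = 4.2 and Q = 504.
ΔQ = 504 - 533 = -29.

ΔQ = -29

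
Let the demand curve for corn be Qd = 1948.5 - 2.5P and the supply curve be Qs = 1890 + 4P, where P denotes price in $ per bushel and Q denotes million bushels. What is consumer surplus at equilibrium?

The market clears where 1948.5 - 2.5P = 1890 + 4P. Rearranging, 6.5P = 58.5, hence P* = 9.
Substitute back: Q* = 1948.5 - 2.5(9) = 1926.
Demand choke price (Qd = 0): P = 1948.5/2.5 = 779.4. Consumer surplus = ½ × (779.4 - 9) × 1926 = 741895.2.

Consumer surplus = 741895.2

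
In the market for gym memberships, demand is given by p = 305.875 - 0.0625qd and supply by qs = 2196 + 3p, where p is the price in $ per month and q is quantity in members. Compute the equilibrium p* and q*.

Inverting to quantity form: qd = 4894 - 16p.
At equilibrium qd = qs, so 4894 - 16p = 2196 + 3p; collecting terms, 2698 = 19p and p* = 142.
Then q* = 4894 - 16(142) = 2622.

p* = 142, q* = 2622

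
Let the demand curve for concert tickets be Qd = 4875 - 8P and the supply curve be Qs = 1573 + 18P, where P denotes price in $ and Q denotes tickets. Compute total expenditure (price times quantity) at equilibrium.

Total expenditure = 490093

The market clears where 4875 - 8P = 1573 + 18P. Rearranging, 26P = 3302, hence P* = 127.
Plugging P* into demand: Q* = 4875 - 8(127) = 3859.
Total expenditure = P* × Q* = 127 × 3859 = 490093.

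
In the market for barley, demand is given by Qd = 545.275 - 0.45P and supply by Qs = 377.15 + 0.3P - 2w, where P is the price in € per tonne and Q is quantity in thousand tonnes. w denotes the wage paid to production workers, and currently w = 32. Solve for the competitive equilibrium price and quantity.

With w = 32, supply is Qs = 313.15 + 0.3P.
Equating demand and supply, 545.275 - 0.45P = 313.15 + 0.3P gives 0.75P = 232.125, so P* = 309.5.
Then Q* = 545.275 - 0.45(309.5) = 406.

P* = 309.5, Q* = 406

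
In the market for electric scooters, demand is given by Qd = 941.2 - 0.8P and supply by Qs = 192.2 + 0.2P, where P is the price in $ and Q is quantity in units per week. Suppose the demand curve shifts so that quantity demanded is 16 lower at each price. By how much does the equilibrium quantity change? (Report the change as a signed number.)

Set Qd = Qs: 941.2 - 0.8P = 192.2 + 0.2P, so 749 = P and P* = 749.
Substitute back: Q* = 941.2 - 0.8(749) = 342.
After the shift, demand is Qd = 925.2 - 0.8P.
The new intersection has 733 = P, i.e. P = 733, Q = 338.8.
ΔQ = 338.8 - 342 = -3.2.

ΔQ = -3.2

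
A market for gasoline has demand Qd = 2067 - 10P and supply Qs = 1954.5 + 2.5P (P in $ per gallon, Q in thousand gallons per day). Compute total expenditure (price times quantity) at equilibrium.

The market clears where 2067 - 10P = 1954.5 + 2.5P. Rearranging, 12.5P = 112.5, hence P* = 9.
From the demand curve, Q* = 2067 - 10(9) = 1977.
Total expenditure = P* × Q* = 9 × 1977 = 17793.

Total expenditure = 17793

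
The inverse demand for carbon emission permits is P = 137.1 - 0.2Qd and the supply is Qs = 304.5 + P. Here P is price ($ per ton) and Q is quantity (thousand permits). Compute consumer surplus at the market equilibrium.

Consumer surplus = 13542.4

Solving each curve for Q: Qd = 685.5 - 5P.
At equilibrium Qd = Qs, so 685.5 - 5P = 304.5 + P; collecting terms, 381 = 6P and P* = 63.5.
Then Q* = 685.5 - 5(63.5) = 368.
Demand choke price (Qd = 0): P = 685.5/5 = 137.1. Consumer surplus = ½ × (137.1 - 63.5) × 368 = 13542.4.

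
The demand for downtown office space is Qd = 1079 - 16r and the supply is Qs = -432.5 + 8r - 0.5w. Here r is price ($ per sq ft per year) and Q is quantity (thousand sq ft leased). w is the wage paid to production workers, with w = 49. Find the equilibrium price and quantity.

r* = 64, Q* = 55

With w = 49, supply is Qs = -457 + 8r.
Set Qd = Qs: 1079 - 16r = -457 + 8r, so 1536 = 24r and r* = 64.
Plugging r* into demand: Q* = 1079 - 16(64) = 55.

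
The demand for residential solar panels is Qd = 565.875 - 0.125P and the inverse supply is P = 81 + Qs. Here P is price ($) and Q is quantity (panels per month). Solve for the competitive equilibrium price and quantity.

Rewriting in direct form: Qs = -81 + P.
Equating demand and supply, 565.875 - 0.125P = -81 + P gives 1.125P = 646.875, so P* = 575.
Plugging P* into demand: Q* = 565.875 - 0.125(575) = 494.

P* = 575, Q* = 494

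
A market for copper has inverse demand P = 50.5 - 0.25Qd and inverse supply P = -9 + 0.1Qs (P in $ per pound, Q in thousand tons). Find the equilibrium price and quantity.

In direct form, Qd = 202 - 4P and Qs = 90 + 10P.
The market clears where 202 - 4P = 90 + 10P. Rearranging, 14P = 112, hence P* = 8.
Plugging P* into demand: Q* = 202 - 4(8) = 170.

P* = 8, Q* = 170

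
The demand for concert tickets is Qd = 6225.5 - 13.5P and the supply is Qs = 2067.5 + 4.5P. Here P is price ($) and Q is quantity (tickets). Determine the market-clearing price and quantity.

The market clears where 6225.5 - 13.5P = 2067.5 + 4.5P. Rearranging, 18P = 4158, hence P* = 231.
From the demand curve, Q* = 6225.5 - 13.5(231) = 3107.

P* = 231, Q* = 3107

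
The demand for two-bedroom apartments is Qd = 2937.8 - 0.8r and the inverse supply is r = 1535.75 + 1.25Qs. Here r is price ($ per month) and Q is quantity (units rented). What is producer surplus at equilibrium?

In direct form, Qs = -1228.6 + 0.8r.
Equating demand and supply, 2937.8 - 0.8r = -1228.6 + 0.8r gives 1.6r = 4166.4, so r* = 2604.
Plugging r* into demand: Q* = 2937.8 - 0.8(2604) = 854.6.
Supply choke price (Qs = 0): r = 1535.75. Producer surplus = ½ × (2604 - 1535.75) × 854.6 = 456463.225.

Producer surplus = 456463.225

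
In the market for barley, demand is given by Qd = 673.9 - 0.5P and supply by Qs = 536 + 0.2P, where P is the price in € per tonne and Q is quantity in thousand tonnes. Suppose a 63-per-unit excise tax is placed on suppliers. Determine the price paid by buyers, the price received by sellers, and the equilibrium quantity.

With a tax of 63 on suppliers, they supply based on the net price P_s = P_b - 63, so Qs = 523.4 + 0.2P_b.
Equate demand and the shifted supply: 673.9 - 0.5P_b = 523.4 + 0.2P_b, giving 0.7P_b = 150.5, so P_b = 215.
So P_s = 152 and the quantity traded is Q = 673.9 - 0.5(215) = 566.4.

P_b = 215, P_s = 152, Q = 566.4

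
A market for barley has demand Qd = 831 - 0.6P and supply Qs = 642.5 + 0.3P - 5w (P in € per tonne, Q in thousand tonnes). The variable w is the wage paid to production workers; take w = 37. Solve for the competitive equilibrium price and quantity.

With w = 37, supply is Qs = 457.5 + 0.3P.
Equating demand and supply, 831 - 0.6P = 457.5 + 0.3P gives 0.9P = 373.5, so P* = 415.
Substitute back: Q* = 831 - 0.6(415) = 582.

P* = 415, Q* = 582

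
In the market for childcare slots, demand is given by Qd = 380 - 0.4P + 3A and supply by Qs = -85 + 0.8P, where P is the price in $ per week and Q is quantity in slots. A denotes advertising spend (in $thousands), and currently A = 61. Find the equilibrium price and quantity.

P* = 540, Q* = 347

With A = 61, demand is Qd = 563 - 0.4P.
At equilibrium Qd = Qs, so 563 - 0.4P = -85 + 0.8P; collecting terms, 648 = 1.2P and P* = 540.
Substitute back: Q* = 563 - 0.4(540) = 347.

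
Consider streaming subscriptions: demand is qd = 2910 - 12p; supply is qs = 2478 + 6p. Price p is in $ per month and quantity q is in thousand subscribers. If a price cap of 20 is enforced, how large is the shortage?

Shortage = 72

At p = 20: qd = 2670 and qs = 2598.
Shortage = qd - qs = 2670 - 2598 = 72.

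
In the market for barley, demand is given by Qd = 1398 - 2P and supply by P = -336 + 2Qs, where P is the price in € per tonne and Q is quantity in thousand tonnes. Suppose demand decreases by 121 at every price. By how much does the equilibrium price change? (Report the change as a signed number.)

ΔP = -48.4

Inverting to quantity form: Qs = 168 + 0.5P.
Equating demand and supply, 1398 - 2P = 168 + 0.5P gives 2.5P = 1230, so P* = 492.
Then Q* = 1398 - 2(492) = 414.
After the shift, demand is Qd = 1277 - 2P.
Re-solving, 2.5P = 1109 gives P = 443.6 and Q = 389.8.
ΔP = 443.6 - 492 = -48.4.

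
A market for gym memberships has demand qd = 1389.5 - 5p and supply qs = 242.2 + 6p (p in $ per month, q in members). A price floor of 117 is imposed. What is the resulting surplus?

With p fixed at 117, quantity demanded is 804.5 and quantity supplied is 944.2.
Surplus = qs - qd = 944.2 - 804.5 = 139.7.

Surplus = 139.7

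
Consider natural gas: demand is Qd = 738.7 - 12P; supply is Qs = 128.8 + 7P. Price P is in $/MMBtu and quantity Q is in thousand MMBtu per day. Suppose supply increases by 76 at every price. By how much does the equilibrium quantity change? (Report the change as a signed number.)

At equilibrium Qd = Qs, so 738.7 - 12P = 128.8 + 7P; collecting terms, 609.9 = 19P and P* = 32.1.
Plugging P* into demand: Q* = 738.7 - 12(32.1) = 353.5.
After the shift, supply is Qs = 204.8 + 7P.
The new intersection has 533.9 = 19P, i.e. P = 28.1, Q = 401.5.
ΔQ = 401.5 - 353.5 = 48.

ΔQ = 48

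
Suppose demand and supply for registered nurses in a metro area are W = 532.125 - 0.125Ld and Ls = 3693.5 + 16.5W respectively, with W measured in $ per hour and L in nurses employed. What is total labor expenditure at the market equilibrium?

Solving each curve for L: Ld = 4257 - 8W.
At equilibrium Ld = Ls, so 4257 - 8W = 3693.5 + 16.5W; collecting terms, 563.5 = 24.5W and W* = 23.
Then L* = 4257 - 8(23) = 4073.
Total labor expenditure = W* × L* = 23 × 4073 = 93679.

Total labor expenditure = 93679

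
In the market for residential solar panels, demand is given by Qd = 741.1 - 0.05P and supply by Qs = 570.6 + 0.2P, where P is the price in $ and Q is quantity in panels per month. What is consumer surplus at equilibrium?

Consumer surplus = 4998490

Set Qd = Qs: 741.1 - 0.05P = 570.6 + 0.2P, so 170.5 = 0.25P and P* = 682.
Substitute back: Q* = 741.1 - 0.05(682) = 707.
Demand choke price (Qd = 0): P = 741.1/0.05 = 14822. Consumer surplus = ½ × (14822 - 682) × 707 = 4998490.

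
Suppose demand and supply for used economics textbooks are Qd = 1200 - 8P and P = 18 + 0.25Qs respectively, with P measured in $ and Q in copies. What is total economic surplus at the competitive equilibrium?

Total surplus = 23232

Inverting to quantity form: Qs = -72 + 4P.
At equilibrium Qd = Qs, so 1200 - 8P = -72 + 4P; collecting terms, 1272 = 12P and P* = 106.
From the demand curve, Q* = 1200 - 8(106) = 352.
Demand choke price = 150; supply choke price = 18. CS = ½(150 - 106)(352) = 7744; PS = ½(106 - 18)(352) = 15488. Total surplus = 23232.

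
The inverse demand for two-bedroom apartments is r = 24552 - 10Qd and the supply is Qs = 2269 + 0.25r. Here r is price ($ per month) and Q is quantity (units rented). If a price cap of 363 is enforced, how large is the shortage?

In direct form, Qd = 2455.2 - 0.1r.
At r = 363: Qd = 2418.9 and Qs = 2359.75.
Shortage = Qd - Qs = 2418.9 - 2359.75 = 59.15.

Shortage = 59.15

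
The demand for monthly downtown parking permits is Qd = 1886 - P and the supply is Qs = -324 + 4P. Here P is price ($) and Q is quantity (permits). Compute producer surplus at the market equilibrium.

Set Qd = Qs: 1886 - P = -324 + 4P, so 2210 = 5P and P* = 442.
Substitute back: Q* = 1886 - 442 = 1444.
Supply choke price (Qs = 0): P = 81. Producer surplus = ½ × (442 - 81) × 1444 = 260642.

Producer surplus = 260642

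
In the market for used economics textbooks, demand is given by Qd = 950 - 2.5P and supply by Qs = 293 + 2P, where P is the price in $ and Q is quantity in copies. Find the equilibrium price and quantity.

P* = 146, Q* = 585

Equating demand and supply, 950 - 2.5P = 293 + 2P gives 4.5P = 657, so P* = 146.
Then Q* = 950 - 2.5(146) = 585.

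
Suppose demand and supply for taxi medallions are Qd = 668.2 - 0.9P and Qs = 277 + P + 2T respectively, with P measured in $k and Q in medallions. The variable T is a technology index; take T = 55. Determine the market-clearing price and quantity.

With T = 55, supply is Qs = 387 + P.
Equating demand and supply, 668.2 - 0.9P = 387 + P gives 1.9P = 281.2, so P* = 148.
From the demand curve, Q* = 668.2 - 0.9(148) = 535.

P* = 148, Q* = 535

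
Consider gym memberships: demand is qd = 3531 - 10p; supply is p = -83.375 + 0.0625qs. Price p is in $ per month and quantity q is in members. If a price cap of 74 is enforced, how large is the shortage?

Shortage = 273

Rewriting in direct form: qs = 1334 + 16p.
Evaluating both curves at the ceiling price 74 gives qd = 2791, qs = 2518.
Shortage = qd - qs = 2791 - 2518 = 273.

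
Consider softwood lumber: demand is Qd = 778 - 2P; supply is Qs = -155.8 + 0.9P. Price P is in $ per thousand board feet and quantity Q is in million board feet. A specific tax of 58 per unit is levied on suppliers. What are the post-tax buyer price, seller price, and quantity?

The tax drives a wedge P_b - P_s = 58. Substituting P_s = P_b - 58 into supply: Qs = -208 + 0.9P_b.
Equate demand and the shifted supply: 778 - 2P_b = -208 + 0.9P_b, giving 2.9P_b = 986, so P_b = 340.
So P_s = 282 and the quantity traded is Q = 778 - 2(340) = 98.

P_b = 340, P_s = 282, Q = 98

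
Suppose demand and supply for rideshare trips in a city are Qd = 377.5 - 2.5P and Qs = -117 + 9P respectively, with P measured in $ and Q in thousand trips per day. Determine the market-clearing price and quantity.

At equilibrium Qd = Qs, so 377.5 - 2.5P = -117 + 9P; collecting terms, 494.5 = 11.5P and P* = 43.
Then Q* = 377.5 - 2.5(43) = 270.

P* = 43, Q* = 270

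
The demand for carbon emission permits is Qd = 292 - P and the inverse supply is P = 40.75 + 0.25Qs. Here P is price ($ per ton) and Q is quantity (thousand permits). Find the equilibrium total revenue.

Total revenue = 18291

Rewriting in direct form: Qs = -163 + 4P.
At equilibrium Qd = Qs, so 292 - P = -163 + 4P; collecting terms, 455 = 5P and P* = 91.
From the demand curve, Q* = 292 - 91 = 201.
Total revenue = P* × Q* = 91 × 201 = 18291.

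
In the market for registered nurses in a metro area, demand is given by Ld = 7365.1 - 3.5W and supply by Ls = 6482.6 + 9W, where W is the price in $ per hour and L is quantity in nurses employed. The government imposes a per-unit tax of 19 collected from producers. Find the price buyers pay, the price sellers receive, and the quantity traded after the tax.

W_b = 84.28, W_s = 65.28, L = 7070.12

Producers keep W_s = W_b - 19 per unit, so supply in terms of the buyer price is Ls = 6311.6 + 9W_b.
Equate demand and the shifted supply: 7365.1 - 3.5W_b = 6311.6 + 9W_b, giving 12.5W_b = 1053.5, so W_b = 84.28.
Then W_s = 84.28 - 19 = 65.28 and L = 7365.1 - 3.5(84.28) = 7070.12.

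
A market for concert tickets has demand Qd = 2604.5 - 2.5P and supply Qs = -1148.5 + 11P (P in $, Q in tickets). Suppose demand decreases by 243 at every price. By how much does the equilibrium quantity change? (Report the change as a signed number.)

ΔQ = -198

The market clears where 2604.5 - 2.5P = -1148.5 + 11P. Rearranging, 13.5P = 3753, hence P* = 278.
Plugging P* into demand: Q* = 2604.5 - 2.5(278) = 1909.5.
After the shift, demand is Qd = 2361.5 - 2.5P.
New equilibrium: 3510 = 13.5P, so P = 260 and Q = 1711.5.
ΔQ = 1711.5 - 1909.5 = -198.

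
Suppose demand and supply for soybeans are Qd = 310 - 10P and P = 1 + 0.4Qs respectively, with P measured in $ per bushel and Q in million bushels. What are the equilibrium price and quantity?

Solving each curve for Q: Qs = -2.5 + 2.5P.
Equating demand and supply, 310 - 10P = -2.5 + 2.5P gives 12.5P = 312.5, so P* = 25.
Substitute back: Q* = 310 - 10(25) = 60.

P* = 25, Q* = 60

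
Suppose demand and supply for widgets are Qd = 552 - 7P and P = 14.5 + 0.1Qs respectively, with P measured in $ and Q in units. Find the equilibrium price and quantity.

In direct form, Qs = -145 + 10P.
The market clears where 552 - 7P = -145 + 10P. Rearranging, 17P = 697, hence P* = 41.
Substitute back: Q* = 552 - 7(41) = 265.

P* = 41, Q* = 265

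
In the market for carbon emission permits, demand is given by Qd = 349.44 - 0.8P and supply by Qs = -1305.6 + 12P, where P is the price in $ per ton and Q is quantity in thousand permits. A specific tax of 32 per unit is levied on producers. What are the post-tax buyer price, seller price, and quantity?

P_b = 159.3, P_s = 127.3, Q = 222

With a tax of 32 on producers, they supply based on the net price P_s = P_b - 32, so Qs = -1689.6 + 12P_b.
Set Qd = Qs: 349.44 - 0.8P_b = -1689.6 + 12P_b, so 2039.04 = 12.8P_b and P_b = 159.3.
So P_s = 127.3 and the quantity traded is Q = 349.44 - 0.8(159.3) = 222.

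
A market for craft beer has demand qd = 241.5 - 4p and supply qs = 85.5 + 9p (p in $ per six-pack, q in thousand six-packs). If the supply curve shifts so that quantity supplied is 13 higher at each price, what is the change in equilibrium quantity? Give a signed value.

Δq = 4

Set qd = qs: 241.5 - 4p = 85.5 + 9p, so 156 = 13p and p* = 12.
Then q* = 241.5 - 4(12) = 193.5.
After the shift, supply is qs = 98.5 + 9p.
The new intersection has 143 = 13p, i.e. p = 11, q = 197.5.
Δq = 197.5 - 193.5 = 4.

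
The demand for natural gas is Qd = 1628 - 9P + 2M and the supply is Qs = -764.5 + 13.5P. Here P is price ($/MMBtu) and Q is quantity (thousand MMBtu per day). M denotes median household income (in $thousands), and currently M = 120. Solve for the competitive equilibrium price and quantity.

P* = 117, Q* = 815

With M = 120, demand is Qd = 1868 - 9P.
Set Qd = Qs: 1868 - 9P = -764.5 + 13.5P, so 2632.5 = 22.5P and P* = 117.
From the demand curve, Q* = 1868 - 9(117) = 815.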